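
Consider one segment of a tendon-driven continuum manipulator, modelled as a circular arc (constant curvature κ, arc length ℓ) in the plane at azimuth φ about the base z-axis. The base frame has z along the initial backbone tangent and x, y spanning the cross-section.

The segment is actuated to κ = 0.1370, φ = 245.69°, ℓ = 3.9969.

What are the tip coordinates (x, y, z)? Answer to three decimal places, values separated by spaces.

θ = κ·ℓ = 0.1370 × 3.9969 = 0.54758 rad
ρ = (1 − cos θ)/κ = (1 − 0.85379)/0.1370 = 1.06723
z = sin θ / κ = 0.52062/0.1370 = 3.80014
x = ρ cos φ = 1.06723 × cos(245.69°) = -0.43935
y = ρ sin φ = 1.06723 × sin(245.69°) = -0.97260

-0.439 -0.973 3.800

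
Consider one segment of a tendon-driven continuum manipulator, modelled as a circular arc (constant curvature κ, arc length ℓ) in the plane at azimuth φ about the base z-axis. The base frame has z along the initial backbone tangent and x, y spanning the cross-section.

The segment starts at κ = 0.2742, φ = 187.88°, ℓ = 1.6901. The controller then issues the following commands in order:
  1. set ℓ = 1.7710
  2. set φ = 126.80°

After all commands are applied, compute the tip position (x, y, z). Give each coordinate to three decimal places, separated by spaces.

-0.253 0.338 1.702

initial: κ=0.2742, φ=187.88°, ℓ=1.6901
cmd 1: set ℓ=1.7710 → (κ,φ,ℓ)=(0.2742,187.88°,1.7710) → tip=(-0.4176,-0.0578,1.7022)
cmd 2: set φ=126.80° → (κ,φ,ℓ)=(0.2742,126.80°,1.7710) → tip=(-0.2526,0.3376,1.7022)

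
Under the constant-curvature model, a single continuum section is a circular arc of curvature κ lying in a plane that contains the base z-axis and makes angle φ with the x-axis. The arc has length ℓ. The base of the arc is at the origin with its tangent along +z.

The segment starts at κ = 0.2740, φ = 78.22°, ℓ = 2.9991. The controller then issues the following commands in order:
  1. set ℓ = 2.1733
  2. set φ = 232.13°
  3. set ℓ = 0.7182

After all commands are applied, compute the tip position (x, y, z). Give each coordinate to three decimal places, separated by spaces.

-0.043 -0.056 0.714

initial: κ=0.2740, φ=78.22°, ℓ=2.9991
cmd 1: set ℓ=2.1733 → (κ,φ,ℓ)=(0.2740,78.22°,2.1733) → tip=(0.1282,0.6150,2.0471)
cmd 2: set φ=232.13° → (κ,φ,ℓ)=(0.2740,232.13°,2.1733) → tip=(-0.3856,-0.4959,2.0471)
cmd 3: set ℓ=0.7182 → (κ,φ,ℓ)=(0.2740,232.13°,0.7182) → tip=(-0.0432,-0.0556,0.7136)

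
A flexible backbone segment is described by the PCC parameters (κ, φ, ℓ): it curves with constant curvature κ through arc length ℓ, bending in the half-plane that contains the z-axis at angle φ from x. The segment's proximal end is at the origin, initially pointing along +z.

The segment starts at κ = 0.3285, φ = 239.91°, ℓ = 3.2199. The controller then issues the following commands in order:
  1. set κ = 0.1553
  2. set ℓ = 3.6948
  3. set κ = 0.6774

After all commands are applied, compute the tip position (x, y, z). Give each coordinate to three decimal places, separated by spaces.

initial: κ=0.3285, φ=239.91°, ℓ=3.2199
cmd 1: set κ=0.1553 → (κ,φ,ℓ)=(0.1553,239.91°,3.2199) → tip=(-0.3953,-0.6822,3.0874)
cmd 2: set ℓ=3.6948 → (κ,φ,ℓ)=(0.1553,239.91°,3.6948) → tip=(-0.5170,-0.8923,3.4954)
cmd 3: set κ=0.6774 → (κ,φ,ℓ)=(0.6774,239.91°,3.6948) → tip=(-1.3343,-2.3028,0.8801)

-1.334 -2.303 0.880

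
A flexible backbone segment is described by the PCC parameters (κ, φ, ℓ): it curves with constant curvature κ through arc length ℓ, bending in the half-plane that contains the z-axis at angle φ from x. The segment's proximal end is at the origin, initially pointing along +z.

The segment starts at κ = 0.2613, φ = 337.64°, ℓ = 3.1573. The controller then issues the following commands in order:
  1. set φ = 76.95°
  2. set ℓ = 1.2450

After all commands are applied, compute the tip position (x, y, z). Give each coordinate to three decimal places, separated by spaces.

initial: κ=0.2613, φ=337.64°, ℓ=3.1573
cmd 1: set φ=76.95° → (κ,φ,ℓ)=(0.2613,76.95°,3.1573) → tip=(0.2778,1.1984,2.8111)
cmd 2: set ℓ=1.2450 → (κ,φ,ℓ)=(0.2613,76.95°,1.2450) → tip=(0.0453,0.1955,1.2232)

0.045 0.196 1.223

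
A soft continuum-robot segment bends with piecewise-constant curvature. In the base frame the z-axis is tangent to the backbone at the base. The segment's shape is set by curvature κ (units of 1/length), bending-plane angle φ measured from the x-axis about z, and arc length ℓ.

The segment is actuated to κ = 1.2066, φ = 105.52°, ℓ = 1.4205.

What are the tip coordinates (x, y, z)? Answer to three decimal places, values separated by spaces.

-0.253 0.913 0.820

θ = κ·ℓ = 1.2066 × 1.4205 = 1.71398 rad
ρ = (1 − cos θ)/κ = (1 − -0.14269)/1.2066 = 0.94703
z = sin θ / κ = 0.98977/1.2066 = 0.82029
x = ρ cos φ = 0.94703 × cos(105.52°) = -0.25340
y = ρ sin φ = 0.94703 × sin(105.52°) = 0.91250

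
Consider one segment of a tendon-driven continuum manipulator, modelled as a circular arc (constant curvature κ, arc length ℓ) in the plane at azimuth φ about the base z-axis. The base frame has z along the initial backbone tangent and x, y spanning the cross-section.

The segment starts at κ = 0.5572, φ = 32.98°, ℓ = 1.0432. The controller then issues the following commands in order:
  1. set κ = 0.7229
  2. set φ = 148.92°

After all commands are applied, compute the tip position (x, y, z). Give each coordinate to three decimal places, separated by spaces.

-0.321 0.194 0.947

initial: κ=0.5572, φ=32.98°, ℓ=1.0432
cmd 1: set κ=0.7229 → (κ,φ,ℓ)=(0.7229,32.98°,1.0432) → tip=(0.3146,0.2042,0.9471)
cmd 2: set φ=148.92° → (κ,φ,ℓ)=(0.7229,148.92°,1.0432) → tip=(-0.3212,0.1936,0.9471)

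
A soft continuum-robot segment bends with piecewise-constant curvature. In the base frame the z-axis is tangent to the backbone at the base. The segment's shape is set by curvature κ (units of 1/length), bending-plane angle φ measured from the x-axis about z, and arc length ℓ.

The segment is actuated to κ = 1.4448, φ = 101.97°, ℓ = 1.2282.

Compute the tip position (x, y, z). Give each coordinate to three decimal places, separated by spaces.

-0.173 0.814 0.678

θ = κ·ℓ = 1.4448 × 1.2282 = 1.77450 rad
ρ = (1 − cos θ)/κ = (1 − -0.20230)/1.4448 = 0.83216
z = sin θ / κ = 0.97932/1.4448 = 0.67783
x = ρ cos φ = 0.83216 × cos(101.97°) = -0.17259
y = ρ sin φ = 0.83216 × sin(101.97°) = 0.81406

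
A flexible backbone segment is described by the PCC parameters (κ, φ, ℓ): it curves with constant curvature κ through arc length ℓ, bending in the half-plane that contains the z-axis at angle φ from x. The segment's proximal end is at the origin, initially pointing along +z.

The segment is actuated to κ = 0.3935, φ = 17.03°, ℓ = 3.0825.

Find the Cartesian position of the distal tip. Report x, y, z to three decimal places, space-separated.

1.579 0.484 2.380

θ = κ·ℓ = 0.3935 × 3.0825 = 1.21296 rad
ρ = (1 − cos θ)/κ = (1 − 0.35024)/0.3935 = 1.65122
z = sin θ / κ = 0.93666/0.3935 = 2.38033
x = ρ cos φ = 1.65122 × cos(17.03°) = 1.57882
y = ρ sin φ = 1.65122 × sin(17.03°) = 0.48360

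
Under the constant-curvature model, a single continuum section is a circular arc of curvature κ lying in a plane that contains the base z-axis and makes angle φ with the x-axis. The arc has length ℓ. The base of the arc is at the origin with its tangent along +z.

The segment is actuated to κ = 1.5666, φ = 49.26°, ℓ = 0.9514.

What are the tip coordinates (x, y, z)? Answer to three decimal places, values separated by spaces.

θ = κ·ℓ = 1.5666 × 0.9514 = 1.49046 rad
ρ = (1 − cos θ)/κ = (1 − 0.08025)/1.5666 = 0.58710
z = sin θ / κ = 0.99678/1.5666 = 0.63627
x = ρ cos φ = 0.58710 × cos(49.26°) = 0.38316
y = ρ sin φ = 0.58710 × sin(49.26°) = 0.44483

0.383 0.445 0.636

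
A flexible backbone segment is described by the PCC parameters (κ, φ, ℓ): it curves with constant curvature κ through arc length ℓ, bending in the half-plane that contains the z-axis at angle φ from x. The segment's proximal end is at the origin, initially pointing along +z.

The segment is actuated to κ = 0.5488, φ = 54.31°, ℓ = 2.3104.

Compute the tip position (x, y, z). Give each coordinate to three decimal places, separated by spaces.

θ = κ·ℓ = 0.5488 × 2.3104 = 1.26795 rad
ρ = (1 − cos θ)/κ = (1 − 0.29824)/0.5488 = 1.27872
z = sin θ / κ = 0.95449/0.5488 = 1.73923
x = ρ cos φ = 1.27872 × cos(54.31°) = 0.74600
y = ρ sin φ = 1.27872 × sin(54.31°) = 1.03855

0.746 1.039 1.739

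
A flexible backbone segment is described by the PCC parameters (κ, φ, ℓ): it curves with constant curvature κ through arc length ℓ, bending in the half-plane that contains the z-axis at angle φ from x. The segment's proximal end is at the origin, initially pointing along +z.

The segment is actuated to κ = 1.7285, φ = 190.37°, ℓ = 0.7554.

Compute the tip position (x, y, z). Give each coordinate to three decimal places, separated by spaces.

θ = κ·ℓ = 1.7285 × 0.7554 = 1.30571 rad
ρ = (1 − cos θ)/κ = (1 − 0.26199)/1.7285 = 0.42696
z = sin θ / κ = 0.96507/1.7285 = 0.55833
x = ρ cos φ = 0.42696 × cos(190.37°) = -0.41999
y = ρ sin φ = 0.42696 × sin(190.37°) = -0.07686

-0.420 -0.077 0.558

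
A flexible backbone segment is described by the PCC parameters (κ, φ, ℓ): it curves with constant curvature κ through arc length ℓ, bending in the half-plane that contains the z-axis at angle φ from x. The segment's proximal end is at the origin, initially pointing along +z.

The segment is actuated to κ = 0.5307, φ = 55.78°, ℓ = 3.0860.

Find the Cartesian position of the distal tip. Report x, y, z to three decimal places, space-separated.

θ = κ·ℓ = 0.5307 × 3.0860 = 1.63774 rad
ρ = (1 − cos θ)/κ = (1 − -0.06689)/0.5307 = 2.01035
z = sin θ / κ = 0.99776/0.5307 = 1.88008
x = ρ cos φ = 2.01035 × cos(55.78°) = 1.13057
y = ρ sin φ = 2.01035 × sin(55.78°) = 1.66233

1.131 1.662 1.880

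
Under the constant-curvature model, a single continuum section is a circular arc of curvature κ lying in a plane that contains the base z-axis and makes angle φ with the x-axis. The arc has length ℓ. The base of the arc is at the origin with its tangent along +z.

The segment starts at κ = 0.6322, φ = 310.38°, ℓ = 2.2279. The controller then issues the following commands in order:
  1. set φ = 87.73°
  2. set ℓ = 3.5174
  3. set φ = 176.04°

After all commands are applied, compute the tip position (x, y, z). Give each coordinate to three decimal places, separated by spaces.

-2.537 0.176 1.256

initial: κ=0.6322, φ=310.38°, ℓ=2.2279
cmd 1: set φ=87.73° → (κ,φ,ℓ)=(0.6322,87.73°,2.2279) → tip=(0.0525,1.3251,1.5610)
cmd 2: set ℓ=3.5174 → (κ,φ,ℓ)=(0.6322,87.73°,3.5174) → tip=(0.1007,2.5407,1.2564)
cmd 3: set φ=176.04° → (κ,φ,ℓ)=(0.6322,176.04°,3.5174) → tip=(-2.5366,0.1756,1.2564)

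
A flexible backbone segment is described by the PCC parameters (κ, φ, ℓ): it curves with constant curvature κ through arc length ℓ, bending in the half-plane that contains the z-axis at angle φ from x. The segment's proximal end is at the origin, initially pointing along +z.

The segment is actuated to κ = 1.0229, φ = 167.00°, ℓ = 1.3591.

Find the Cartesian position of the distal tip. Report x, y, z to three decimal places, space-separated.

θ = κ·ℓ = 1.0229 × 1.3591 = 1.39022 rad
ρ = (1 − cos θ)/κ = (1 − 0.17959)/1.0229 = 0.80204
z = sin θ / κ = 0.98374/1.0229 = 0.96172
x = ρ cos φ = 0.80204 × cos(167.00°) = -0.78148
y = ρ sin φ = 0.80204 × sin(167.00°) = 0.18042

-0.781 0.180 0.962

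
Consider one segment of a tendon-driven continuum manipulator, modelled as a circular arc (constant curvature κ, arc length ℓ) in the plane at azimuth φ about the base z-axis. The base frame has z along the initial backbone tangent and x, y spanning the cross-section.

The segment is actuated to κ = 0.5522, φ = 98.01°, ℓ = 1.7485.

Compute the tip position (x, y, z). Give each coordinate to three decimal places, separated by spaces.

-0.109 0.773 1.489

θ = κ·ℓ = 0.5522 × 1.7485 = 0.96552 rad
ρ = (1 − cos θ)/κ = (1 − 0.56899)/0.5522 = 0.78054
z = sin θ / κ = 0.82235/0.5522 = 1.48922
x = ρ cos φ = 0.78054 × cos(98.01°) = -0.10876
y = ρ sin φ = 0.78054 × sin(98.01°) = 0.77292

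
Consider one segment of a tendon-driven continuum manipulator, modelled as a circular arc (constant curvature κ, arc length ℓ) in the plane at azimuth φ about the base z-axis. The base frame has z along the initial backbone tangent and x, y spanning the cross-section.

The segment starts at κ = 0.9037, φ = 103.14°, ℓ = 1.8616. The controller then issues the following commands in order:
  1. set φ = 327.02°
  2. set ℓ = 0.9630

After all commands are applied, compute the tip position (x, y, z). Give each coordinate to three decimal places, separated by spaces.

initial: κ=0.9037, φ=103.14°, ℓ=1.8616
cmd 1: set φ=327.02° → (κ,φ,ℓ)=(0.9037,327.02°,1.8616) → tip=(1.0316,-0.6694,1.0997)
cmd 2: set ℓ=0.9630 → (κ,φ,ℓ)=(0.9037,327.02°,0.9630) → tip=(0.3299,-0.2141,0.8460)

0.330 -0.214 0.846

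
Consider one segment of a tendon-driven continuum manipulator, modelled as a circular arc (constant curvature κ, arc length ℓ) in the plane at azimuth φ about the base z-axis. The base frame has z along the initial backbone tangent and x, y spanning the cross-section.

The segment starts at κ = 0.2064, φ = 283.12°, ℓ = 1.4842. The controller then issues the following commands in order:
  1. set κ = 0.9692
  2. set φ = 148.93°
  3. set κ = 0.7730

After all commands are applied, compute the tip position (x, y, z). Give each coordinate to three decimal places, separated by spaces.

initial: κ=0.2064, φ=283.12°, ℓ=1.4842
cmd 1: set κ=0.9692 → (κ,φ,ℓ)=(0.9692,283.12°,1.4842) → tip=(0.2033,-0.8723,1.0228)
cmd 2: set φ=148.93° → (κ,φ,ℓ)=(0.9692,148.93°,1.4842) → tip=(-0.7672,0.4622,1.0228)
cmd 3: set κ=0.7730 → (κ,φ,ℓ)=(0.7730,148.93°,1.4842) → tip=(-0.6527,0.3933,1.1794)

-0.653 0.393 1.179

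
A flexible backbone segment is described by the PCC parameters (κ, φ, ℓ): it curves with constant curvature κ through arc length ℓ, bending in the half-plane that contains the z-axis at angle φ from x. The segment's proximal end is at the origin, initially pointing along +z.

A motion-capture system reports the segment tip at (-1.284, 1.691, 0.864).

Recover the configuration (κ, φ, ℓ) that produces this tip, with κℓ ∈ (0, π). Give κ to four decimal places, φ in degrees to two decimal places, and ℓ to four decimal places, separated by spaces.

0.8081 127.21 2.9310

ρ = √(x²+y²) = √(-1.284² + 1.691²) = 2.12324
φ = atan2(y, x) mod 360° = atan2(1.691, -1.284) = 127.2099°
|p|² = ρ² + z² = 2.12324² + 0.864² = 5.25463
κ = 2ρ / |p|² = 2×2.12324 / 5.25463 = 0.80814
θ = 2·atan2(ρ, z) = 2·atan2(2.12324, 0.864) = 2.36867 rad
ℓ = θ/κ = 2.36867/0.80814 = 2.93101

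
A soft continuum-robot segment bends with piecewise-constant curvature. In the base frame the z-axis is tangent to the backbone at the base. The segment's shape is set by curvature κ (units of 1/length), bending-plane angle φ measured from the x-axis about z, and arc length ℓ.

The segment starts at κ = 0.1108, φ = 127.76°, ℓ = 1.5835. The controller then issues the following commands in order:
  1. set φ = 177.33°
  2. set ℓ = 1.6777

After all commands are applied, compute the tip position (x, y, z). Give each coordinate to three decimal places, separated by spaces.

-0.155 0.007 1.668

initial: κ=0.1108, φ=127.76°, ℓ=1.5835
cmd 1: set φ=177.33° → (κ,φ,ℓ)=(0.1108,177.33°,1.5835) → tip=(-0.1384,0.0065,1.5754)
cmd 2: set ℓ=1.6777 → (κ,φ,ℓ)=(0.1108,177.33°,1.6777) → tip=(-0.1553,0.0072,1.6681)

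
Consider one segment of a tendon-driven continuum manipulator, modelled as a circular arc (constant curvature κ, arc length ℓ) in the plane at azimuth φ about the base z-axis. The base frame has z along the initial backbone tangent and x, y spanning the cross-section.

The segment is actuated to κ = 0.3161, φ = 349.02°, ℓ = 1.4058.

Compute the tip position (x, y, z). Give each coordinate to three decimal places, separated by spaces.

θ = κ·ℓ = 0.3161 × 1.4058 = 0.44437 rad
ρ = (1 − cos θ)/κ = (1 − 0.90288)/0.3161 = 0.30724
z = sin θ / κ = 0.42989/0.3161 = 1.35999
x = ρ cos φ = 0.30724 × cos(349.02°) = 0.30162
y = ρ sin φ = 0.30724 × sin(349.02°) = -0.05852

0.302 -0.059 1.360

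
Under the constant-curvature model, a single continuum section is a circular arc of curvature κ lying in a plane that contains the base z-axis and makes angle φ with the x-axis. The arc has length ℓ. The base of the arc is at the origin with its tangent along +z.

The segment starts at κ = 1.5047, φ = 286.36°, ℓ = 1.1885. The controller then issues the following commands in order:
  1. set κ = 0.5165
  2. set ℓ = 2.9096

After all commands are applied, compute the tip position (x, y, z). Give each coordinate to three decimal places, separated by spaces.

0.508 -1.732 1.932

initial: κ=1.5047, φ=286.36°, ℓ=1.1885
cmd 1: set κ=0.5165 → (κ,φ,ℓ)=(0.5165,286.36°,1.1885) → tip=(0.0996,-0.3392,1.1153)
cmd 2: set ℓ=2.9096 → (κ,φ,ℓ)=(0.5165,286.36°,2.9096) → tip=(0.5083,-1.7315,1.9316)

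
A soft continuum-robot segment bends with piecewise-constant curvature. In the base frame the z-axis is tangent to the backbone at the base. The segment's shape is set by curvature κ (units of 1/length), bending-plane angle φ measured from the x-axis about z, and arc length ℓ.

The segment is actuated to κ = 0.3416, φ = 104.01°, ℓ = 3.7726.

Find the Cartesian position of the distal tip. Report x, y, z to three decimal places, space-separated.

θ = κ·ℓ = 0.3416 × 3.7726 = 1.28872 rad
ρ = (1 − cos θ)/κ = (1 − 0.27835)/0.3416 = 2.11256
z = sin θ / κ = 0.96048/0.3416 = 2.81171
x = ρ cos φ = 2.11256 × cos(104.01°) = -0.51143
y = ρ sin φ = 2.11256 × sin(104.01°) = 2.04972

-0.511 2.050 2.812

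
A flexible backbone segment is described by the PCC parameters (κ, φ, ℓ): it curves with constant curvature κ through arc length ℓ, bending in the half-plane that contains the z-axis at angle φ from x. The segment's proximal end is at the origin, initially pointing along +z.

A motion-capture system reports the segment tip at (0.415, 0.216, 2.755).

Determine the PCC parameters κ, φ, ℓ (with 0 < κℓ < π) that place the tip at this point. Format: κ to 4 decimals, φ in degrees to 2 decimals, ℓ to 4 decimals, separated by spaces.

0.1198 27.50 2.8077

ρ = √(x²+y²) = √(0.415² + 0.216²) = 0.46785
φ = atan2(y, x) mod 360° = atan2(0.216, 0.415) = 27.4962°
|p|² = ρ² + z² = 0.46785² + 2.755² = 7.80891
κ = 2ρ / |p|² = 2×0.46785 / 7.80891 = 0.11982
θ = 2·atan2(ρ, z) = 2·atan2(0.46785, 2.755) = 0.33643 rad
ℓ = θ/κ = 0.33643/0.11982 = 2.80766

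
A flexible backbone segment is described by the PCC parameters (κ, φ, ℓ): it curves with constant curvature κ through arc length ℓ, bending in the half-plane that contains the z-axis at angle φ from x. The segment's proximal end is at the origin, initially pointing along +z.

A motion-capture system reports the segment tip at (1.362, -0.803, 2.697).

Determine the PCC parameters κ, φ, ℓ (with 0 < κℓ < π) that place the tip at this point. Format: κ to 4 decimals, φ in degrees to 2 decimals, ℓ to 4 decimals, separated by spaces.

ρ = √(x²+y²) = √(1.362² + -0.803²) = 1.58109
φ = atan2(y, x) mod 360° = atan2(-0.803, 1.362) = 329.4775°
|p|² = ρ² + z² = 1.58109² + 2.697² = 9.77366
κ = 2ρ / |p|² = 2×1.58109 / 9.77366 = 0.32354
θ = 2·atan2(ρ, z) = 2·atan2(1.58109, 2.697) = 1.06048 rad
ℓ = θ/κ = 1.06048/0.32354 = 3.27773

0.3235 329.48 3.2777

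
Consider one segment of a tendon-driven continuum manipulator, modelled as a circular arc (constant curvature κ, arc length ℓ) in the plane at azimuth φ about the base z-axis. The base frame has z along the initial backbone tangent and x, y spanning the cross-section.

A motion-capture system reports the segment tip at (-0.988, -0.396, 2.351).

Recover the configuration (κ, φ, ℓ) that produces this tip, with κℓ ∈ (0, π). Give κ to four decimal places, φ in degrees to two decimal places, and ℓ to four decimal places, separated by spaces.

ρ = √(x²+y²) = √(-0.988² + -0.396²) = 1.06441
φ = atan2(y, x) mod 360° = atan2(-0.396, -0.988) = 201.8414°
|p|² = ρ² + z² = 1.06441² + 2.351² = 6.66016
κ = 2ρ / |p|² = 2×1.06441 / 6.66016 = 0.31963
θ = 2·atan2(ρ, z) = 2·atan2(1.06441, 2.351) = 0.85027 rad
ℓ = θ/κ = 0.85027/0.31963 = 2.66014

0.3196 201.84 2.6601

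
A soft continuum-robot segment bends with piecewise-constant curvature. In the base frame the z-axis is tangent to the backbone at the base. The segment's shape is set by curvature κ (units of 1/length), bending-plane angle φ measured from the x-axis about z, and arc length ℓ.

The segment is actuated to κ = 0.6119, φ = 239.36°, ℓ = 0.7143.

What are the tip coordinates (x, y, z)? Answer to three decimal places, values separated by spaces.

θ = κ·ℓ = 0.6119 × 0.7143 = 0.43708 rad
ρ = (1 − cos θ)/κ = (1 − 0.90599)/0.6119 = 0.15363
z = sin θ / κ = 0.42330/0.6119 = 0.69177
x = ρ cos φ = 0.15363 × cos(239.36°) = -0.07830
y = ρ sin φ = 0.15363 × sin(239.36°) = -0.13218

-0.078 -0.132 0.692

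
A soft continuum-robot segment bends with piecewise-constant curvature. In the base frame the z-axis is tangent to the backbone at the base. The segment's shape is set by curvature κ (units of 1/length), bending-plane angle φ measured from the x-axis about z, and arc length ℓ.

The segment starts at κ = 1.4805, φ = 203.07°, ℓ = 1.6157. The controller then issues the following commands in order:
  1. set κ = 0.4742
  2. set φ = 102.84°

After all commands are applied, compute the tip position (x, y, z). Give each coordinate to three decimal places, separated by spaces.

-0.131 0.575 1.462

initial: κ=1.4805, φ=203.07°, ℓ=1.6157
cmd 1: set κ=0.4742 → (κ,φ,ℓ)=(0.4742,203.07°,1.6157) → tip=(-0.5421,-0.2309,1.4622)
cmd 2: set φ=102.84° → (κ,φ,ℓ)=(0.4742,102.84°,1.6157) → tip=(-0.1309,0.5745,1.4622)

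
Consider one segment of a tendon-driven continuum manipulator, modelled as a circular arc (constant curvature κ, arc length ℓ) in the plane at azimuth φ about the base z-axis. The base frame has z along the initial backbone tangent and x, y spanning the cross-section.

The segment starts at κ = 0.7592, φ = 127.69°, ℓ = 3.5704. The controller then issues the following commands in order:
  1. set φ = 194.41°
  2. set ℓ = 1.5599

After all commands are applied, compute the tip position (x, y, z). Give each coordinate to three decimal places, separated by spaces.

-0.795 -0.204 1.220

initial: κ=0.7592, φ=127.69°, ℓ=3.5704
cmd 1: set φ=194.41° → (κ,φ,ℓ)=(0.7592,194.41°,3.5704) → tip=(-2.4348,-0.6256,0.5502)
cmd 2: set ℓ=1.5599 → (κ,φ,ℓ)=(0.7592,194.41°,1.5599) → tip=(-0.7948,-0.2042,1.2200)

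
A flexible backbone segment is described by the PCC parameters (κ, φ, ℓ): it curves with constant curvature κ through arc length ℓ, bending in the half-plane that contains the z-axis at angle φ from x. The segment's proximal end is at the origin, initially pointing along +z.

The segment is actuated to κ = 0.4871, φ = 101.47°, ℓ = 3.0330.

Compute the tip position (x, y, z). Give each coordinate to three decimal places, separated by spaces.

θ = κ·ℓ = 0.4871 × 3.0330 = 1.47737 rad
ρ = (1 − cos θ)/κ = (1 − 0.09329)/0.4871 = 1.86145
z = sin θ / κ = 0.99564/0.4871 = 2.04401
x = ρ cos φ = 1.86145 × cos(101.47°) = -0.37016
y = ρ sin φ = 1.86145 × sin(101.47°) = 1.82428

-0.370 1.824 2.044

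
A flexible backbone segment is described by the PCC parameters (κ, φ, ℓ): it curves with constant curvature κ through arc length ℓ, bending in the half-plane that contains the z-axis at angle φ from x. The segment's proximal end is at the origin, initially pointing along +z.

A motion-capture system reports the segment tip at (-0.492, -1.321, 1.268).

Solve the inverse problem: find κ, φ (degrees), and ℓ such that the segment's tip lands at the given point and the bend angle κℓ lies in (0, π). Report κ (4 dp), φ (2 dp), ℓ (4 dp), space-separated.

ρ = √(x²+y²) = √(-0.492² + -1.321²) = 1.40965
φ = atan2(y, x) mod 360° = atan2(-1.321, -0.492) = 249.5724°
|p|² = ρ² + z² = 1.40965² + 1.268² = 3.59493
κ = 2ρ / |p|² = 2×1.40965 / 3.59493 = 0.78424
θ = 2·atan2(ρ, z) = 2·atan2(1.40965, 1.268) = 1.67650 rad
ℓ = θ/κ = 1.67650/0.78424 = 2.13773

0.7842 249.57 2.1377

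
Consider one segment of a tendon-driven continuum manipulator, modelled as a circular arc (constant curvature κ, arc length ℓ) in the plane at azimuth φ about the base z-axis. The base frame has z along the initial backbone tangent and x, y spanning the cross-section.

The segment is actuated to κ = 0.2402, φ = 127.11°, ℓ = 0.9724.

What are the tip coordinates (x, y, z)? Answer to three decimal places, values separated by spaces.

-0.068 0.090 0.964

θ = κ·ℓ = 0.2402 × 0.9724 = 0.23357 rad
ρ = (1 − cos θ)/κ = (1 − 0.97285)/0.2402 = 0.11305
z = sin θ / κ = 0.23145/0.2402 = 0.96358
x = ρ cos φ = 0.11305 × cos(127.11°) = -0.06821
y = ρ sin φ = 0.11305 × sin(127.11°) = 0.09015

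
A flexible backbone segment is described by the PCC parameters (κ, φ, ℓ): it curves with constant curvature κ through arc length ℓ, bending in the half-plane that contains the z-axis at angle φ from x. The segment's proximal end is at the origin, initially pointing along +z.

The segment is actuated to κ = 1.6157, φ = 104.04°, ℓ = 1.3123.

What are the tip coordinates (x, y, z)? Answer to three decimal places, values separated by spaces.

θ = κ·ℓ = 1.6157 × 1.3123 = 2.12028 rad
ρ = (1 − cos θ)/κ = (1 − -0.52225)/1.6157 = 0.94216
z = sin θ / κ = 0.85279/1.6157 = 0.52782
x = ρ cos φ = 0.94216 × cos(104.04°) = -0.22857
y = ρ sin φ = 0.94216 × sin(104.04°) = 0.91402

-0.229 0.914 0.528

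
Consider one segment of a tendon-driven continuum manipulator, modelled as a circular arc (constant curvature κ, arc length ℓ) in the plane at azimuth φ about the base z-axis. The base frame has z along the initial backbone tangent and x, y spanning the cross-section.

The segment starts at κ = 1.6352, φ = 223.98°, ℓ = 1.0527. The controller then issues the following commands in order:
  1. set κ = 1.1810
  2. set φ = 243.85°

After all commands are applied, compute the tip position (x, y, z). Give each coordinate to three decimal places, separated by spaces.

initial: κ=1.6352, φ=223.98°, ℓ=1.0527
cmd 1: set κ=1.1810 → (κ,φ,ℓ)=(1.1810,223.98°,1.0527) → tip=(-0.4133,-0.3988,0.8017)
cmd 2: set φ=243.85° → (κ,φ,ℓ)=(1.1810,243.85°,1.0527) → tip=(-0.2531,-0.5155,0.8017)

-0.253 -0.516 0.802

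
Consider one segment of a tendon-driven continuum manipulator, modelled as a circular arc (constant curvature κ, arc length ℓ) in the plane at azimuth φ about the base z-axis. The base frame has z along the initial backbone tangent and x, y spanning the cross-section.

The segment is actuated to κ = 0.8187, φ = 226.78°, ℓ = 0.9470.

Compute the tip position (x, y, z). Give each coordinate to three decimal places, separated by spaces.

-0.239 -0.254 0.855

θ = κ·ℓ = 0.8187 × 0.9470 = 0.77531 rad
ρ = (1 − cos θ)/κ = (1 − 0.71420)/0.8187 = 0.34908
z = sin θ / κ = 0.69994/0.8187 = 0.85494
x = ρ cos φ = 0.34908 × cos(226.78°) = -0.23905
y = ρ sin φ = 0.34908 × sin(226.78°) = -0.25439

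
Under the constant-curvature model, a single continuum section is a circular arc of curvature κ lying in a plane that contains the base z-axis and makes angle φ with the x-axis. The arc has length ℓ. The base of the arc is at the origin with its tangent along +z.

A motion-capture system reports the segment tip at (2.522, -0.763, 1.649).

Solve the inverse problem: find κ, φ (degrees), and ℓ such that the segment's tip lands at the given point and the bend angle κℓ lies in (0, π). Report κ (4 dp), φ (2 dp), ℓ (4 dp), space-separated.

ρ = √(x²+y²) = √(2.522² + -0.763²) = 2.63489
φ = atan2(y, x) mod 360° = atan2(-0.763, 2.522) = 343.1675°
|p|² = ρ² + z² = 2.63489² + 1.649² = 9.66185
κ = 2ρ / |p|² = 2×2.63489 / 9.66185 = 0.54542
θ = 2·atan2(ρ, z) = 2·atan2(2.63489, 1.649) = 2.02320 rad
ℓ = θ/κ = 2.02320/0.54542 = 3.70942

0.5454 343.17 3.7094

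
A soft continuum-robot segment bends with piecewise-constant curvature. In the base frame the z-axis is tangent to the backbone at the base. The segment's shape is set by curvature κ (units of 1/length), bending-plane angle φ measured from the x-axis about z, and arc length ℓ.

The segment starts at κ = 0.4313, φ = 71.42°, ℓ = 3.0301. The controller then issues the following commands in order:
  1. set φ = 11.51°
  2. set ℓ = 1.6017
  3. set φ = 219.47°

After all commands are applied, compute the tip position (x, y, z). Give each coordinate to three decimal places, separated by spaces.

initial: κ=0.4313, φ=71.42°, ℓ=3.0301
cmd 1: set φ=11.51° → (κ,φ,ℓ)=(0.4313,11.51°,3.0301) → tip=(1.6793,0.3420,2.2383)
cmd 2: set ℓ=1.6017 → (κ,φ,ℓ)=(0.4313,11.51°,1.6017) → tip=(0.5209,0.1061,1.4773)
cmd 3: set φ=219.47° → (κ,φ,ℓ)=(0.4313,219.47°,1.6017) → tip=(-0.4104,-0.3379,1.4773)

-0.410 -0.338 1.477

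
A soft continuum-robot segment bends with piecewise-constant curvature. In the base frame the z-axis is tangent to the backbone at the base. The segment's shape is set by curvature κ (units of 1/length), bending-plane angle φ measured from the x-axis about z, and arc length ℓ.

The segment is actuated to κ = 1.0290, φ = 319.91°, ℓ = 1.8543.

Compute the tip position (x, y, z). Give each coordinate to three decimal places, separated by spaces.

0.990 -0.833 0.917

θ = κ·ℓ = 1.0290 × 1.8543 = 1.90807 rad
ρ = (1 − cos θ)/κ = (1 − -0.33092)/1.0290 = 1.29341
z = sin θ / κ = 0.94366/1.0290 = 0.91706
x = ρ cos φ = 1.29341 × cos(319.91°) = 0.98950
y = ρ sin φ = 1.29341 × sin(319.91°) = -0.83294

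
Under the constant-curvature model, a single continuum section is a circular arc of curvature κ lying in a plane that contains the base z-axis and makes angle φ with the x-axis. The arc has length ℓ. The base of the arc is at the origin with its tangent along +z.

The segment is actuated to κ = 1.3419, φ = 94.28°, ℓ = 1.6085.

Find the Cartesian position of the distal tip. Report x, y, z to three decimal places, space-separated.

-0.086 1.155 0.620

θ = κ·ℓ = 1.3419 × 1.6085 = 2.15845 rad
ρ = (1 − cos θ)/κ = (1 − -0.55441)/1.3419 = 1.15836
z = sin θ / κ = 0.83225/1.3419 = 0.62020
x = ρ cos φ = 1.15836 × cos(94.28°) = -0.08645
y = ρ sin φ = 1.15836 × sin(94.28°) = 1.15513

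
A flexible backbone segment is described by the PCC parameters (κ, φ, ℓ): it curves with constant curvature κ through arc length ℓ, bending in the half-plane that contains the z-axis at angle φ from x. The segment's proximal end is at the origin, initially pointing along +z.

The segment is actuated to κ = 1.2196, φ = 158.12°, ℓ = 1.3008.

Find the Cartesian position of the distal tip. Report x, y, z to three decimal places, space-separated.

θ = κ·ℓ = 1.2196 × 1.3008 = 1.58646 rad
ρ = (1 − cos θ)/κ = (1 − -0.01566)/1.2196 = 0.83278
z = sin θ / κ = 0.99988/1.2196 = 0.81984
x = ρ cos φ = 0.83278 × cos(158.12°) = -0.77279
y = ρ sin φ = 0.83278 × sin(158.12°) = 0.31035

-0.773 0.310 0.820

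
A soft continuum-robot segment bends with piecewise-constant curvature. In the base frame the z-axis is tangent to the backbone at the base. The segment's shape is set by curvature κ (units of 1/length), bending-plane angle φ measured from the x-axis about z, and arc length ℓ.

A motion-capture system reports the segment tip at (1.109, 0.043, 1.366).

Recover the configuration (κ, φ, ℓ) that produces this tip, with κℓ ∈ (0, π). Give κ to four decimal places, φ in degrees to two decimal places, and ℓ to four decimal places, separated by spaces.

0.7166 2.22 1.9044

ρ = √(x²+y²) = √(1.109² + 0.043²) = 1.10983
φ = atan2(y, x) mod 360° = atan2(0.043, 1.109) = 2.2205°
|p|² = ρ² + z² = 1.10983² + 1.366² = 3.09769
κ = 2ρ / |p|² = 2×1.10983 / 3.09769 = 0.71656
θ = 2·atan2(ρ, z) = 2·atan2(1.10983, 1.366) = 1.36460 rad
ℓ = θ/κ = 1.36460/0.71656 = 1.90438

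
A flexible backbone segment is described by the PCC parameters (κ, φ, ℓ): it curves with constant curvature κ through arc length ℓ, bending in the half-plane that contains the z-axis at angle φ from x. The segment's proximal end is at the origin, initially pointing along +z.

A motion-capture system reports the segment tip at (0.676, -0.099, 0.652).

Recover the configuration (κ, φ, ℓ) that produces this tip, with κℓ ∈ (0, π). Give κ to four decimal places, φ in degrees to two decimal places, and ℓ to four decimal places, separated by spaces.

1.5321 351.67 1.0558

ρ = √(x²+y²) = √(0.676² + -0.099²) = 0.68321
φ = atan2(y, x) mod 360° = atan2(-0.099, 0.676) = 351.6683°
|p|² = ρ² + z² = 0.68321² + 0.652² = 0.89188
κ = 2ρ / |p|² = 2×0.68321 / 0.89188 = 1.53207
θ = 2·atan2(ρ, z) = 2·atan2(0.68321, 0.652) = 1.61754 rad
ℓ = θ/κ = 1.61754/1.53207 = 1.05579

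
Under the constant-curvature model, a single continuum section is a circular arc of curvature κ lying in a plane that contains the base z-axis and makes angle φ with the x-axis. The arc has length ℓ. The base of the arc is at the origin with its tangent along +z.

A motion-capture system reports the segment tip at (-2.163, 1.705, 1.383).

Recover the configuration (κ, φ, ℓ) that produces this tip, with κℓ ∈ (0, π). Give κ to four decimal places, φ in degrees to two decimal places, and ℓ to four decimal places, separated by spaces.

ρ = √(x²+y²) = √(-2.163² + 1.705²) = 2.75420
φ = atan2(y, x) mod 360° = atan2(1.705, -2.163) = 141.7528°
|p|² = ρ² + z² = 2.75420² + 1.383² = 9.49828
κ = 2ρ / |p|² = 2×2.75420 / 9.49828 = 0.57994
θ = 2·atan2(ρ, z) = 2·atan2(2.75420, 1.383) = 2.21087 rad
ℓ = θ/κ = 2.21087/0.57994 = 3.81227

0.5799 141.75 3.8123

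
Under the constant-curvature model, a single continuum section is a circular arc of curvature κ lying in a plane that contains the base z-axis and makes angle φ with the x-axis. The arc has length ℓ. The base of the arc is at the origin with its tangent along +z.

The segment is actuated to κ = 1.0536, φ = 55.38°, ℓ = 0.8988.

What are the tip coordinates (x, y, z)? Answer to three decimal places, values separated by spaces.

θ = κ·ℓ = 1.0536 × 0.8988 = 0.94698 rad
ρ = (1 − cos θ)/κ = (1 − 0.58414)/1.0536 = 0.39470
z = sin θ / κ = 0.81165/1.0536 = 0.77036
x = ρ cos φ = 0.39470 × cos(55.38°) = 0.22424
y = ρ sin φ = 0.39470 × sin(55.38°) = 0.32482

0.224 0.325 0.770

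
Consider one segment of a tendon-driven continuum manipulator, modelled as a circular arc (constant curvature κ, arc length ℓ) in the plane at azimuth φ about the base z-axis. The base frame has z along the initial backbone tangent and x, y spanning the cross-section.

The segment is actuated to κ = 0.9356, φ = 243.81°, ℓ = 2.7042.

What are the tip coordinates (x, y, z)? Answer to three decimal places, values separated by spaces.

θ = κ·ℓ = 0.9356 × 2.7042 = 2.53005 rad
ρ = (1 − cos θ)/κ = (1 − -0.81876)/0.9356 = 1.94395
z = sin θ / κ = 0.57413/0.9356 = 0.61365
x = ρ cos φ = 1.94395 × cos(243.81°) = -0.85796
y = ρ sin φ = 1.94395 × sin(243.81°) = -1.74438

-0.858 -1.744 0.614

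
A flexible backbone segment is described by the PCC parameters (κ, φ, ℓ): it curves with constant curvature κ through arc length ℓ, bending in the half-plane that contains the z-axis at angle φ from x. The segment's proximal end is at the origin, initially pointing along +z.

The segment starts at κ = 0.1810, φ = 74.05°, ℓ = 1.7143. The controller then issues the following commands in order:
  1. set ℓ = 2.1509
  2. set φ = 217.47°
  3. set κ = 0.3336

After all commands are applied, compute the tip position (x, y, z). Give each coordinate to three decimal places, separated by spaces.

initial: κ=0.1810, φ=74.05°, ℓ=1.7143
cmd 1: set ℓ=2.1509 → (κ,φ,ℓ)=(0.1810,74.05°,2.1509) → tip=(0.1136,0.3975,2.0970)
cmd 2: set φ=217.47° → (κ,φ,ℓ)=(0.1810,217.47°,2.1509) → tip=(-0.3281,-0.2515,2.0970)
cmd 3: set κ=0.3336 → (κ,φ,ℓ)=(0.3336,217.47°,2.1509) → tip=(-0.5866,-0.4496,1.9710)

-0.587 -0.450 1.971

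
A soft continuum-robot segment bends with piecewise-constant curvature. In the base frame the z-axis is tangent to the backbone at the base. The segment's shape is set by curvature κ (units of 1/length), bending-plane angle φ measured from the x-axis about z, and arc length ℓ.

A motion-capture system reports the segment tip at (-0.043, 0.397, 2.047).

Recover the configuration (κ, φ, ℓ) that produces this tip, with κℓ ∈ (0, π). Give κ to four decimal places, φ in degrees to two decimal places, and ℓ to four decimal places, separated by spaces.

0.1836 96.18 2.0985

ρ = √(x²+y²) = √(-0.043² + 0.397²) = 0.39932
φ = atan2(y, x) mod 360° = atan2(0.397, -0.043) = 96.1817°
|p|² = ρ² + z² = 0.39932² + 2.047² = 4.34967
κ = 2ρ / |p|² = 2×0.39932 / 4.34967 = 0.18361
θ = 2·atan2(ρ, z) = 2·atan2(0.39932, 2.047) = 0.38531 rad
ℓ = θ/κ = 0.38531/0.18361 = 2.09854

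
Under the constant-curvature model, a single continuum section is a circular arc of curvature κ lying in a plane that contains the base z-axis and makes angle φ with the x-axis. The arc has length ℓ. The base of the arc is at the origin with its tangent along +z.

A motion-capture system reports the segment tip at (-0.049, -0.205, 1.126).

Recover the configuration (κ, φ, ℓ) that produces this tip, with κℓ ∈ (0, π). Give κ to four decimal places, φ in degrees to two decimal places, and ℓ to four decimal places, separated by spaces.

0.3212 256.56 1.1521

ρ = √(x²+y²) = √(-0.049² + -0.205²) = 0.21077
φ = atan2(y, x) mod 360° = atan2(-0.205, -0.049) = 256.5571°
|p|² = ρ² + z² = 0.21077² + 1.126² = 1.31230
κ = 2ρ / |p|² = 2×0.21077 / 1.31230 = 0.32123
θ = 2·atan2(ρ, z) = 2·atan2(0.21077, 1.126) = 0.37009 rad
ℓ = θ/κ = 0.37009/0.32123 = 1.15212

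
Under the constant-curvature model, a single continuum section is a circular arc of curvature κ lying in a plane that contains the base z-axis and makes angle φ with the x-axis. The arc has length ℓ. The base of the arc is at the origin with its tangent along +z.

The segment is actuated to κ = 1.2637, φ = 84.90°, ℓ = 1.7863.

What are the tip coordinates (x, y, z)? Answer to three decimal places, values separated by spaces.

θ = κ·ℓ = 1.2637 × 1.7863 = 2.25735 rad
ρ = (1 − cos θ)/κ = (1 − -0.63387)/1.2637 = 1.29293
z = sin θ / κ = 0.77344/1.2637 = 0.61204
x = ρ cos φ = 1.29293 × cos(84.90°) = 0.11493
y = ρ sin φ = 1.29293 × sin(84.90°) = 1.28781

0.115 1.288 0.612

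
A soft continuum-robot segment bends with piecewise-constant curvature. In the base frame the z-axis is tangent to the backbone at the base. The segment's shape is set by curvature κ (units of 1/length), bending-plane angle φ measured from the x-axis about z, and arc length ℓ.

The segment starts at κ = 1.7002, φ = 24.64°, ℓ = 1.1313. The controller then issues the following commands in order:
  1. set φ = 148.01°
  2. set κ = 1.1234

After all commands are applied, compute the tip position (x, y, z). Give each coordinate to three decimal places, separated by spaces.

-0.532 0.332 0.850

initial: κ=1.7002, φ=24.64°, ℓ=1.1313
cmd 1: set φ=148.01° → (κ,φ,ℓ)=(1.7002,148.01°,1.1313) → tip=(-0.6711,0.4192,0.5520)
cmd 2: set κ=1.1234 → (κ,φ,ℓ)=(1.1234,148.01°,1.1313) → tip=(-0.5319,0.3323,0.8504)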